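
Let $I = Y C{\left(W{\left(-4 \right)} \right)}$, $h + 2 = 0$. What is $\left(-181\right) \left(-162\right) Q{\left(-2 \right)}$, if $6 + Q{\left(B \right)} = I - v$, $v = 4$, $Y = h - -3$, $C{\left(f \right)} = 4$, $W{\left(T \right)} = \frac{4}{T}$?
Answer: $-175932$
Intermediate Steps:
$h = -2$ ($h = -2 + 0 = -2$)
$Y = 1$ ($Y = -2 - -3 = -2 + 3 = 1$)
$I = 4$ ($I = 1 \cdot 4 = 4$)
$Q{\left(B \right)} = -6$ ($Q{\left(B \right)} = -6 + \left(4 - 4\right) = -6 + 0 = -6$)
$\left(-181\right) \left(-162\right) Q{\left(-2 \right)} = \left(-181\right) \left(-162\right) \left(-6\right) = 29322 \left(-6\right) = -175932$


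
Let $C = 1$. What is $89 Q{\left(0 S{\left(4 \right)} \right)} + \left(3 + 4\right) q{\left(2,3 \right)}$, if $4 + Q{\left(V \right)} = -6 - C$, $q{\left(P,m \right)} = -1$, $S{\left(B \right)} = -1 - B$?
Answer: $-986$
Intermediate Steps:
$Q{\left(V \right)} = -11$ ($Q{\left(V \right)} = -4 - 7 = -11$)
$89 Q{\left(0 S{\left(4 \right)} \right)} + \left(3 + 4\right) q{\left(2,3 \right)} = 89 \left(-11\right) + \left(3 + 4\right) \left(-1\right) = -979 + 7 \left(-1\right) = -979 - 7 = -986$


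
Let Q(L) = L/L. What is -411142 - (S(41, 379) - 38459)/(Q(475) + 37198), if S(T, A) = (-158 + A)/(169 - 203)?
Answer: -30588065585/74398 ≈ -4.1114e+5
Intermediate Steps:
S(T, A) = 79/17 - A/34 (S(T, A) = (-158 + A)/(-34) = (-158 + A)*(-1/34) = 79/17 - A/34)
Q(L) = 1
-411142 - (S(41, 379) - 38459)/(Q(475) + 37198) = -411142 - ((79/17 - 1/34*379) - 38459)/(1 + 37198) = -411142 - ((79/17 - 379/34) - 38459)/37199 = -411142 - (-13/2 - 38459)/37199 = -411142 - (-76931)/(2*37199) = -411142 - 1*(-76931/74398) = -411142 + 76931/74398 = -30588065585/74398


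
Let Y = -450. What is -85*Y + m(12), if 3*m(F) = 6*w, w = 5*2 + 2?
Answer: 38274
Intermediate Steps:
w = 12 (w = 10 + 2 = 12)
m(F) = 24 (m(F) = (6*12)/3 = (1/3)*72 = 24)
-85*Y + m(12) = -85*(-450) + 24 = 38250 + 24 = 38274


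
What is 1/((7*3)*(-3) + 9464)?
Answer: 1/9401 ≈ 0.00010637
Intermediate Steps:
1/((7*3)*(-3) + 9464) = 1/(21*(-3) + 9464) = 1/(-63 + 9464) = 1/9401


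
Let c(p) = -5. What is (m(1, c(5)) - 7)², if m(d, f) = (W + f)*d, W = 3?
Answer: 81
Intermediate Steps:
m(d, f) = d*(3 + f) (m(d, f) = (3 + f)*d = d*(3 + f))
(m(1, c(5)) - 7)² = (1*(3 - 5) - 7)² = (1*(-2) - 7)² = (-2 - 7)² = (-9)² = 81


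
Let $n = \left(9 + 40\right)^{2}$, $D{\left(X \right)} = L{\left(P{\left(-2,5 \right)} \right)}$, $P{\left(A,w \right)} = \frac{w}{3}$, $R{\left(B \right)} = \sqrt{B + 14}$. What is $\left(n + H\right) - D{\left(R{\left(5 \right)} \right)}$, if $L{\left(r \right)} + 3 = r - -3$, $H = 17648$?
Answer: $\frac{60142}{3} \approx 20047.0$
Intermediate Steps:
$R{\left(B \right)} = \sqrt{14 + B}$
$P{\left(A,w \right)} = \frac{w}{3}$ ($P{\left(A,w \right)} = w \frac{1}{3} = \frac{w}{3}$)
$L{\left(r \right)} = r$ ($L{\left(r \right)} = -3 + \left(r - -3\right) = -3 + \left(r + 3\right) = -3 + \left(3 + r\right) = r$)
$D{\left(X \right)} = \frac{5}{3}$ ($D{\left(X \right)} = \frac{1}{3} \cdot 5 = \frac{5}{3}$)
$n = 2401$ ($n = 49^{2} = 2401$)
$\left(n + H\right) - D{\left(R{\left(5 \right)} \right)} = \left(2401 + 17648\right) - \frac{5}{3} = 20049 - \frac{5}{3} = \frac{60142}{3}$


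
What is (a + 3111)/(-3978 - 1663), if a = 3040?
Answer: -6151/5641 ≈ -1.0904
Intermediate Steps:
(a + 3111)/(-3978 - 1663) = (3040 + 3111)/(-3978 - 1663) = 6151/(-5641) = 6151*(-1/5641) = -6151/5641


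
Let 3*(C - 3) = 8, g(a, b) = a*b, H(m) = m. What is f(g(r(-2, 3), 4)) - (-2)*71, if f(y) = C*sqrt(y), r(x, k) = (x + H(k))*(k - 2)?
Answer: 460/3 ≈ 153.33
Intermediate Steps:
r(x, k) = (-2 + k)*(k + x) (r(x, k) = (x + k)*(k - 2) = (k + x)*(-2 + k) = (-2 + k)*(k + x))
C = 17/3 (C = 3 + (1/3)*8 = 3 + 8/3 = 17/3 ≈ 5.6667)
f(y) = 17*sqrt(y)/3
f(g(r(-2, 3), 4)) - (-2)*71 = 17*sqrt((3**2 - 2*3 - 2*(-2) + 3*(-2))*4)/3 - (-2)*71 = 17*sqrt((9 - 6 + 4 - 6)*4)/3 - 1*(-142) = 17*sqrt(1*4)/3 + 142 = 17*sqrt(4)/3 + 142 = (17/3)*2 + 142 = 34/3 + 142 = 460/3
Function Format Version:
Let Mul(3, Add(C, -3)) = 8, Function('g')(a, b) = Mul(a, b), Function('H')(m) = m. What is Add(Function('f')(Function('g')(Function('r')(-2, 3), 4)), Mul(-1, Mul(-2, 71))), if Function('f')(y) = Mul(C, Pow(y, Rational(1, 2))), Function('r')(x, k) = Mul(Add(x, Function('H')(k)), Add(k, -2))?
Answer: Rational(460, 3) ≈ 153.33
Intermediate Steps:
Function('r')(x, k) = Mul(Add(-2, k), Add(k, x)) (Function('r')(x, k) = Mul(Add(x, k), Add(k, -2)) = Mul(Add(k, x), Add(-2, k)) = Mul(Add(-2, k), Add(k, x)))
C = Rational(17, 3) (C = Add(3, Mul(Rational(1, 3), 8)) = Add(3, Rational(8, 3)) = Rational(17, 3) ≈ 5.6667)
Function('f')(y) = Mul(Rational(17, 3), Pow(y, Rational(1, 2)))
Add(Function('f')(Function('g')(Function('r')(-2, 3), 4)), Mul(-1, Mul(-2, 71))) = Add(Mul(Rational(17, 3), Pow(Mul(Add(Pow(3, 2), Mul(-2, 3), Mul(-2, -2), Mul(3, -2)), 4), Rational(1, 2))), Mul(-1, Mul(-2, 71))) = Add(Mul(Rational(17, 3), Pow(Mul(Add(9, -6, 4, -6), 4), Rational(1, 2))), Mul(-1, -142)) = Add(Mul(Rational(17, 3), Pow(Mul(1, 4), Rational(1, 2))), 142) = Add(Mul(Rational(17, 3), Pow(4, Rational(1, 2))), 142) = Add(Mul(Rational(17, 3), 2), 142) = Add(Rational(34, 3), 142) = Rational(460, 3)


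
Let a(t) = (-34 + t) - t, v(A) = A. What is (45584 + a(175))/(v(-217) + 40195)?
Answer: 22775/19989 ≈ 1.1394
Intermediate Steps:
a(t) = -34
(45584 + a(175))/(v(-217) + 40195) = (45584 - 34)/(-217 + 40195) = 45550/39978 = 45550*(1/39978) = 22775/19989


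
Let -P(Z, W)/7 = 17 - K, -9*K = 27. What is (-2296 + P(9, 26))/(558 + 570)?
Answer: -203/94 ≈ -2.1596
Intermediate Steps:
K = -3 (K = -1/9*27 = -3)
P(Z, W) = -140 (P(Z, W) = -7*(17 - 1*(-3)) = -7*(17 + 3) = -7*20 = -140)
(-2296 + P(9, 26))/(558 + 570) = (-2296 - 140)/(558 + 570) = -2436/1128 = -2436*1/1128 = -203/94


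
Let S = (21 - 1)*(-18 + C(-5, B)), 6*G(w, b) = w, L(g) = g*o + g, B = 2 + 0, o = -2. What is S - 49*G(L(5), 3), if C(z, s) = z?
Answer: -2515/6 ≈ -419.17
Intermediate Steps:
B = 2
L(g) = -g (L(g) = g*(-2) + g = -2*g + g = -g)
G(w, b) = w/6
S = -460 (S = (21 - 1)*(-18 - 5) = 20*(-23) = -460)
S - 49*G(L(5), 3) = -460 - 49*(-1*5)/6 = -460 - 49*(-5)/6 = -460 - 49*(-⅚) = -460 + 245/6 = -2515/6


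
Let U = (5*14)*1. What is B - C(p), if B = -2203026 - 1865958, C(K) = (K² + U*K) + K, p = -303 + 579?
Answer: -4164756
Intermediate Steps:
p = 276
U = 70 (U = 70*1 = 70)
C(K) = K² + 71*K (C(K) = (K² + 70*K) + K = K² + 71*K)
B = -4068984
B - C(p) = -4068984 - 276*(71 + 276) = -4068984 - 276*347 = -4068984 - 1*95772 = -4068984 - 95772 = -4164756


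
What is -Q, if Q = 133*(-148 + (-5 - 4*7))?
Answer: 24073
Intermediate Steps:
Q = -24073 (Q = 133*(-148 + (-5 - 28)) = 133*(-148 - 33) = 133*(-181) = -24073)
-Q = -1*(-24073) = 24073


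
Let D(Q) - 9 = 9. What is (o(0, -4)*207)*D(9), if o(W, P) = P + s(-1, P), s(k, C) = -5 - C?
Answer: -18630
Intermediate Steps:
o(W, P) = -5 (o(W, P) = P + (-5 - P) = -5)
D(Q) = 18 (D(Q) = 9 + 9 = 18)
(o(0, -4)*207)*D(9) = -5*207*18 = -1035*18 = -18630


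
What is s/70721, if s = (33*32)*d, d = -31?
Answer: -32736/70721 ≈ -0.46289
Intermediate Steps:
s = -32736 (s = (33*32)*(-31) = 1056*(-31) = -32736)
s/70721 = -32736/70721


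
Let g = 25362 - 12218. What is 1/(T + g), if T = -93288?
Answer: -1/80144 ≈ -1.2478e-5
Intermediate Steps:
g = 13144
1/(T + g) = 1/(-93288 + 13144) = 1/(-80144) = -1/80144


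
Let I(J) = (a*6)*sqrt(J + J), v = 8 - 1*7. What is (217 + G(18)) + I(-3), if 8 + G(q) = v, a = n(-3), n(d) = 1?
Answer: 210 + 6*I*sqrt(6) ≈ 210.0 + 14.697*I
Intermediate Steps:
v = 1 (v = 8 - 7 = 1)
a = 1
I(J) = 6*sqrt(2)*sqrt(J) (I(J) = (1*6)*sqrt(J + J) = 6*sqrt(2*J) = 6*(sqrt(2)*sqrt(J)) = 6*sqrt(2)*sqrt(J))
G(q) = -7 (G(q) = -8 + 1 = -7)
(217 + G(18)) + I(-3) = (217 - 7) + 6*sqrt(2)*sqrt(-3) = 210 + 6*sqrt(2)*(I*sqrt(3)) = 210 + 6*I*sqrt(6)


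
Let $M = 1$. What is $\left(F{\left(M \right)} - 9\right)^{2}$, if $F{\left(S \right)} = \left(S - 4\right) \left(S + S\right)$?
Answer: $225$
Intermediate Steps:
$F{\left(S \right)} = 2 S \left(-4 + S\right)$ ($F{\left(S \right)} = \left(-4 + S\right) 2 S = 2 S \left(-4 + S\right)$)
$\left(F{\left(M \right)} - 9\right)^{2} = \left(2 \cdot 1 \left(-4 + 1\right) - 9\right)^{2} = \left(2 \cdot 1 \left(-3\right) - 9\right)^{2} = \left(-6 - 9\right)^{2} = \left(-15\right)^{2} = 225$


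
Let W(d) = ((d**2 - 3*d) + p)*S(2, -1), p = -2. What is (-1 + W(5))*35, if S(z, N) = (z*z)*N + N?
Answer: -1435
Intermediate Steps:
S(z, N) = N + N*z**2 (S(z, N) = z**2*N + N = N*z**2 + N = N + N*z**2)
W(d) = 10 - 5*d**2 + 15*d (W(d) = ((d**2 - 3*d) - 2)*(-(1 + 2**2)) = (-2 + d**2 - 3*d)*(-(1 + 4)) = (-2 + d**2 - 3*d)*(-1*5) = (-2 + d**2 - 3*d)*(-5) = 10 - 5*d**2 + 15*d)
(-1 + W(5))*35 = (-1 + (10 - 5*5**2 + 15*5))*35 = (-1 + (10 - 5*25 + 75))*35 = (-1 + (10 - 125 + 75))*35 = (-1 - 40)*35 = -41*35 = -1435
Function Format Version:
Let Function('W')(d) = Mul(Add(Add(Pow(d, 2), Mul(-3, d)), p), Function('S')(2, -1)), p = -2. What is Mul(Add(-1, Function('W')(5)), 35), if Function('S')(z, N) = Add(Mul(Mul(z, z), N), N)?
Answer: -1435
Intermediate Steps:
Function('S')(z, N) = Add(N, Mul(N, Pow(z, 2))) (Function('S')(z, N) = Add(Mul(Pow(z, 2), N), N) = Add(Mul(N, Pow(z, 2)), N) = Add(N, Mul(N, Pow(z, 2))))
Function('W')(d) = Add(10, Mul(-5, Pow(d, 2)), Mul(15, d)) (Function('W')(d) = Mul(Add(Add(Pow(d, 2), Mul(-3, d)), -2), Mul(-1, Add(1, Pow(2, 2)))) = Mul(Add(-2, Pow(d, 2), Mul(-3, d)), Mul(-1, Add(1, 4))) = Mul(Add(-2, Pow(d, 2), Mul(-3, d)), Mul(-1, 5)) = Mul(Add(-2, Pow(d, 2), Mul(-3, d)), -5) = Add(10, Mul(-5, Pow(d, 2)), Mul(15, d)))
Mul(Add(-1, Function('W')(5)), 35) = Mul(Add(-1, Add(10, Mul(-5, Pow(5, 2)), Mul(15, 5))), 35) = Mul(Add(-1, Add(10, Mul(-5, 25), 75)), 35) = Mul(Add(-1, Add(10, -125, 75)), 35) = Mul(Add(-1, -40), 35) = Mul(-41, 35) = -1435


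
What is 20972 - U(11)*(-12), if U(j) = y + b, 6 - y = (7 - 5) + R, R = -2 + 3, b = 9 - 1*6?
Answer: 21044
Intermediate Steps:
b = 3 (b = 9 - 6 = 3)
R = 1
y = 3 (y = 6 - ((7 - 5) + 1) = 6 - (2 + 1) = 6 - 1*3 = 6 - 3 = 3)
U(j) = 6 (U(j) = 3 + 3 = 6)
20972 - U(11)*(-12) = 20972 - 6*(-12) = 20972 - 1*(-72) = 20972 + 72 = 21044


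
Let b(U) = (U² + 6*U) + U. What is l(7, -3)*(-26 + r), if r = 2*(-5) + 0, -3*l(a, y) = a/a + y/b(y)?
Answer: 15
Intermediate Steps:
b(U) = U² + 7*U
l(a, y) = -⅓ - 1/(3*(7 + y)) (l(a, y) = -(a/a + y/((y*(7 + y))))/3 = -(1 + y*(1/(y*(7 + y))))/3 = -(1 + 1/(7 + y))/3 = -⅓ - 1/(3*(7 + y)))
r = -10 (r = -10 + 0 = -10)
l(7, -3)*(-26 + r) = ((-8 - 1*(-3))/(3*(7 - 3)))*(-26 - 10) = ((⅓)*(-8 + 3)/4)*(-36) = ((⅓)*(¼)*(-5))*(-36) = -5/12*(-36) = 15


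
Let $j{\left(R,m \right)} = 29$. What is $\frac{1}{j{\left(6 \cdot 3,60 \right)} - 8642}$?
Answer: $- \frac{1}{8613} \approx -0.0001161$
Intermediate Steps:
$\frac{1}{j{\left(6 \cdot 3,60 \right)} - 8642} = \frac{1}{29 - 8642} = \frac{1}{-8613} = - \frac{1}{8613}$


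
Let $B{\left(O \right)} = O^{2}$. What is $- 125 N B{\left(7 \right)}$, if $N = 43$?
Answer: $-263375$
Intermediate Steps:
$- 125 N B{\left(7 \right)} = \left(-125\right) 43 \cdot 7^{2} = \left(-5375\right) 49 = -263375$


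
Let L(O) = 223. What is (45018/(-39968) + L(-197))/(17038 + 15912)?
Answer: 4433923/658472800 ≈ 0.0067336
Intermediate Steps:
(45018/(-39968) + L(-197))/(17038 + 15912) = (45018/(-39968) + 223)/(17038 + 15912) = (45018*(-1/39968) + 223)/32950 = (-22509/19984 + 223)*(1/32950) = (4433923/19984)*(1/32950) = 4433923/658472800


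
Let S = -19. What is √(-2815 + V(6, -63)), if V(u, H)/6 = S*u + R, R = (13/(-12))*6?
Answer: I*√3538 ≈ 59.481*I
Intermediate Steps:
R = -13/2 (R = (13*(-1/12))*6 = -13/12*6 = -13/2 ≈ -6.5000)
V(u, H) = -39 - 114*u (V(u, H) = 6*(-19*u - 13/2) = 6*(-13/2 - 19*u) = -39 - 114*u)
√(-2815 + V(6, -63)) = √(-2815 + (-39 - 114*6)) = √(-2815 + (-39 - 684)) = √(-2815 - 723) = √(-3538) = I*√3538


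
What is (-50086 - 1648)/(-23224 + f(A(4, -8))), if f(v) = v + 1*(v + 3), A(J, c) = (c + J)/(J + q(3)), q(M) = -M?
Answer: 51734/23229 ≈ 2.2271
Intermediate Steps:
A(J, c) = (J + c)/(-3 + J) (A(J, c) = (c + J)/(J - 1*3) = (J + c)/(J - 3) = (J + c)/(-3 + J))
f(v) = 3 + 2*v (f(v) = v + 1*(3 + v) = v + (3 + v) = 3 + 2*v)
(-50086 - 1648)/(-23224 + f(A(4, -8))) = (-50086 - 1648)/(-23224 + (3 + 2*((4 - 8)/(-3 + 4)))) = -51734/(-23224 + (3 + 2*(-4/1))) = -51734/(-23224 + (3 + 2*(1*(-4)))) = -51734/(-23224 + (3 + 2*(-4))) = -51734/(-23224 + (3 - 8)) = -51734/(-23224 - 5) = -51734/(-23229) = -51734*(-1/23229) = 51734/23229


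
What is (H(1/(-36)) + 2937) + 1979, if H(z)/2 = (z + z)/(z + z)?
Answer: 4918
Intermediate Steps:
H(z) = 2 (H(z) = 2*((z + z)/(z + z)) = 2*((2*z)/((2*z))) = 2*((2*z)*(1/(2*z))) = 2*1 = 2)
(H(1/(-36)) + 2937) + 1979 = (2 + 2937) + 1979 = 2939 + 1979 = 4918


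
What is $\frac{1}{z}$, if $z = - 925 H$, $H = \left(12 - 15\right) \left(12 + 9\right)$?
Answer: $\frac{1}{58275} \approx 1.716 \cdot 10^{-5}$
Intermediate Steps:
$H = -63$ ($H = \left(-3\right) 21 = -63$)
$z = 58275$ ($z = \left(-925\right) \left(-63\right) = 58275$)
$\frac{1}{z} = \frac{1}{58275}$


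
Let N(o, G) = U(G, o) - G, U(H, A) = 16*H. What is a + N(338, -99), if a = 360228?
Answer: 358743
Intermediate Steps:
N(o, G) = 15*G (N(o, G) = 16*G - G = 15*G)
a + N(338, -99) = 360228 + 15*(-99) = 360228 - 1485 = 358743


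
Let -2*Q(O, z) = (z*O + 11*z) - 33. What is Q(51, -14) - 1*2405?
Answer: -3909/2 ≈ -1954.5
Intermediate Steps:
Q(O, z) = 33/2 - 11*z/2 - O*z/2 (Q(O, z) = -((z*O + 11*z) - 33)/2 = -((O*z + 11*z) - 33)/2 = -((11*z + O*z) - 33)/2 = -(-33 + 11*z + O*z)/2 = 33/2 - 11*z/2 - O*z/2)
Q(51, -14) - 1*2405 = (33/2 - 11/2*(-14) - ½*51*(-14)) - 1*2405 = (33/2 + 77 + 357) - 2405 = 901/2 - 2405 = -3909/2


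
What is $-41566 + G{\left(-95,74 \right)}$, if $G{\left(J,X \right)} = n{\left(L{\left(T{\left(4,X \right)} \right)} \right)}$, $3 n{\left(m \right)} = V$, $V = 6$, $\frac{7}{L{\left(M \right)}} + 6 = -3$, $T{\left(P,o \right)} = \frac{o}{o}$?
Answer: $-41564$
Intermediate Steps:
$T{\left(P,o \right)} = 1$
$L{\left(M \right)} = - \frac{7}{9}$ ($L{\left(M \right)} = \frac{7}{-6 - 3} = \frac{7}{-9} = 7 \left(- \frac{1}{9}\right) = - \frac{7}{9}$)
$n{\left(m \right)} = 2$ ($n{\left(m \right)} = \frac{1}{3} \cdot 6 = 2$)
$G{\left(J,X \right)} = 2$
$-41566 + G{\left(-95,74 \right)} = -41566 + 2 = -41564$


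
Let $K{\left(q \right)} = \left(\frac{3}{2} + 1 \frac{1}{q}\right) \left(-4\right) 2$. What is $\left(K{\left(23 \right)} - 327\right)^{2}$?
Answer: $\frac{60918025}{529} \approx 1.1516 \cdot 10^{5}$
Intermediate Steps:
$K{\left(q \right)} = -12 - \frac{8}{q}$ ($K{\left(q \right)} = \left(3 \cdot \frac{1}{2} + \frac{1}{q}\right) \left(-4\right) 2 = \left(\frac{3}{2} + \frac{1}{q}\right) \left(-4\right) 2 = \left(-6 - \frac{4}{q}\right) 2 = -12 - \frac{8}{q}$)
$\left(K{\left(23 \right)} - 327\right)^{2} = \left(\left(-12 - \frac{8}{23}\right) - 327\right)^{2} = \left(- \frac{284}{23} - 327\right)^{2} = \left(- \frac{7805}{23}\right)^{2} = \frac{60918025}{529}$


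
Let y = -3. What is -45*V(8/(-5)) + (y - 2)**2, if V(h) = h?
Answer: 97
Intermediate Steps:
-45*V(8/(-5)) + (y - 2)**2 = -360/(-5) + (-3 - 2)**2 = -360*(-1)/5 + (-5)**2 = -45*(-8/5) + 25 = 72 + 25 = 97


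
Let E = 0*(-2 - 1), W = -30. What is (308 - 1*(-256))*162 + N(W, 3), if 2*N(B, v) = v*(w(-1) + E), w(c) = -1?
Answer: 182733/2 ≈ 91367.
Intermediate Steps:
E = 0 (E = 0*(-3) = 0)
N(B, v) = -v/2 (N(B, v) = (v*(-1 + 0))/2 = (v*(-1))/2 = (-v)/2 = -v/2)
(308 - 1*(-256))*162 + N(W, 3) = (308 - 1*(-256))*162 - ½*3 = (308 + 256)*162 - 3/2 = 564*162 - 3/2 = 91368 - 3/2 = 182733/2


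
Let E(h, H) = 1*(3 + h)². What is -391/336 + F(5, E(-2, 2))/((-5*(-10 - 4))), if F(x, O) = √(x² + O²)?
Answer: -391/336 + √26/70 ≈ -1.0908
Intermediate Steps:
E(h, H) = (3 + h)²
F(x, O) = √(O² + x²)
-391/336 + F(5, E(-2, 2))/((-5*(-10 - 4))) = -391/336 + √(((3 - 2)²)² + 5²)/((-5*(-10 - 4))) = -391*1/336 + √((1²)² + 25)/((-5*(-14))) = -391/336 + √(1² + 25)/70 = -391/336 + √(1 + 25)*(1/70) = -391/336 + √26*(1/70) = -391/336 + √26/70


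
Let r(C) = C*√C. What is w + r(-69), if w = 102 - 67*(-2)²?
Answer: -166 - 69*I*√69 ≈ -166.0 - 573.16*I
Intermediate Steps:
r(C) = C^(3/2)
w = -166 (w = 102 - 67*4 = 102 - 268 = -166)
w + r(-69) = -166 + (-69)^(3/2) = -166 - 69*I*√69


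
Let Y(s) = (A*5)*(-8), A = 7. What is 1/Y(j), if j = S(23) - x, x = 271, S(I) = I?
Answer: -1/280 ≈ -0.0035714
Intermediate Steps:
j = -248 (j = 23 - 1*271 = 23 - 271 = -248)
Y(s) = -280 (Y(s) = (7*5)*(-8) = 35*(-8) = -280)
1/Y(j) = 1/(-280) = -1/280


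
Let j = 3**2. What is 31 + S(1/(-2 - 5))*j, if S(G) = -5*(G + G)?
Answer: 307/7 ≈ 43.857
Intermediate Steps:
S(G) = -10*G
j = 9
31 + S(1/(-2 - 5))*j = 31 - 10/(-2 - 5)*9 = 31 - 10/(-7)*9 = 31 - 10*(-1/7)*9 = 31 + (10/7)*9 = 31 + 90/7 = 307/7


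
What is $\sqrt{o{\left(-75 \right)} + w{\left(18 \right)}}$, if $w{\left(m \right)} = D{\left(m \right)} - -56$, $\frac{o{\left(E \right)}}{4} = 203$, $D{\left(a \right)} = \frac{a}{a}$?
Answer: $\sqrt{869} \approx 29.479$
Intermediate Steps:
$D{\left(a \right)} = 1$
$o{\left(E \right)} = 812$ ($o{\left(E \right)} = 4 \cdot 203 = 812$)
$w{\left(m \right)} = 57$ ($w{\left(m \right)} = 1 - -56 = 1 + 56 = 57$)
$\sqrt{o{\left(-75 \right)} + w{\left(18 \right)}} = \sqrt{812 + 57} = \sqrt{869}$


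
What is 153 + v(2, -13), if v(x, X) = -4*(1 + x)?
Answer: 141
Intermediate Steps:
v(x, X) = -4 - 4*x
153 + v(2, -13) = 153 + (-4 - 4*2) = 153 + (-4 - 8) = 153 - 12 = 141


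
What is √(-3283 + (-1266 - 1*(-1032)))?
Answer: I*√3517 ≈ 59.304*I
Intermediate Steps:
√(-3283 + (-1266 - 1*(-1032))) = √(-3283 + (-1266 + 1032)) = √(-3283 - 234) = √(-3517) = I*√3517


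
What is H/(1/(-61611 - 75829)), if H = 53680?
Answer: -7377779200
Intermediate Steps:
H/(1/(-61611 - 75829)) = 53680/(1/(-61611 - 75829)) = 53680/(1/(-137440)) = 53680/(-1/137440) = 53680*(-137440) = -7377779200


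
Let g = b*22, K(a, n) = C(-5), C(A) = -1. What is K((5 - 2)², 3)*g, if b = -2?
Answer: 44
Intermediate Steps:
K(a, n) = -1
g = -44 (g = -2*22 = -44)
K((5 - 2)², 3)*g = -1*(-44) = 44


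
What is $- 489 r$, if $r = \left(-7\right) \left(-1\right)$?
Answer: $-3423$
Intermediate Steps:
$r = 7$
$- 489 r = \left(-489\right) 7 = -3423$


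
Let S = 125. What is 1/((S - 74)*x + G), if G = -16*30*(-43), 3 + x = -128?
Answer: 1/13959 ≈ 7.1638e-5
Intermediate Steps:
x = -131 (x = -3 - 128 = -131)
G = 20640 (G = -480*(-43) = 20640)
1/((S - 74)*x + G) = 1/((125 - 74)*(-131) + 20640) = 1/(51*(-131) + 20640) = 1/(-6681 + 20640) = 1/13959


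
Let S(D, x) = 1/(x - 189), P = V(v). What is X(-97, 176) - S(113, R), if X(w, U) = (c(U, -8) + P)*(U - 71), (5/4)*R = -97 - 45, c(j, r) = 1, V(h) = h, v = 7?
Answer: 1270925/1513 ≈ 840.00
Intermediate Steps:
P = 7
R = -568/5 (R = 4*(-97 - 45)/5 = (⅘)*(-142) = -568/5 ≈ -113.60)
S(D, x) = 1/(-189 + x)
X(w, U) = -568 + 8*U (X(w, U) = (1 + 7)*(U - 71) = 8*(-71 + U) = -568 + 8*U)
X(-97, 176) - S(113, R) = (-568 + 8*176) - 1/(-189 - 568/5) = (-568 + 1408) - 1/(-1513/5) = 840 - 1*(-5/1513) = 840 + 5/1513 = 1270925/1513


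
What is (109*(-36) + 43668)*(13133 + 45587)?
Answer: 2333767680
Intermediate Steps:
(109*(-36) + 43668)*(13133 + 45587) = (-3924 + 43668)*58720 = 39744*58720 = 2333767680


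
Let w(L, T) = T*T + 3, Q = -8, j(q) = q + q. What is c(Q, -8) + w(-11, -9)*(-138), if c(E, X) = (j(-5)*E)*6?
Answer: -11112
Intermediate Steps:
j(q) = 2*q
w(L, T) = 3 + T² (w(L, T) = T² + 3 = 3 + T²)
c(E, X) = -60*E (c(E, X) = ((2*(-5))*E)*6 = -10*E*6 = -60*E)
c(Q, -8) + w(-11, -9)*(-138) = -60*(-8) + (3 + (-9)²)*(-138) = 480 + (3 + 81)*(-138) = 480 + 84*(-138) = 480 - 11592 = -11112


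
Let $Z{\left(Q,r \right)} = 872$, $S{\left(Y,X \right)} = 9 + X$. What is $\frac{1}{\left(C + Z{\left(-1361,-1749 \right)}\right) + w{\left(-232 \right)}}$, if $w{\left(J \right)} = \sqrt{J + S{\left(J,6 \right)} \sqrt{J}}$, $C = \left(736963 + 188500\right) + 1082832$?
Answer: $\frac{1}{2009167 + \sqrt{2} \sqrt{-116 + 15 i \sqrt{58}}} \approx 4.9772 \cdot 10^{-7} - 4.0 \cdot 10^{-12} i$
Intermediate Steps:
$C = 2008295$ ($C = 925463 + 1082832 = 2008295$)
$w{\left(J \right)} = \sqrt{J + 15 \sqrt{J}}$ ($w{\left(J \right)} = \sqrt{J + \left(9 + 6\right) \sqrt{J}} = \sqrt{J + 15 \sqrt{J}}$)
$\frac{1}{\left(C + Z{\left(-1361,-1749 \right)}\right) + w{\left(-232 \right)}} = \frac{1}{\left(2008295 + 872\right) + \sqrt{-232 + 15 \sqrt{-232}}} = \frac{1}{2009167 + \sqrt{-232 + 15 \cdot 2 i \sqrt{58}}} = \frac{1}{2009167 + \sqrt{-232 + 30 i \sqrt{58}}}$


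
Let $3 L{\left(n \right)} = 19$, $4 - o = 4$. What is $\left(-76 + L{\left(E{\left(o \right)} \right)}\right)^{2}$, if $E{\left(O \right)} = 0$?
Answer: $\frac{43681}{9} \approx 4853.4$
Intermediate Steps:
$o = 0$ ($o = 4 - 4 = 0$)
$L{\left(n \right)} = \frac{19}{3}$ ($L{\left(n \right)} = \frac{1}{3} \cdot 19 = \frac{19}{3}$)
$\left(-76 + L{\left(E{\left(o \right)} \right)}\right)^{2} = \left(-76 + \frac{19}{3}\right)^{2} = \left(- \frac{209}{3}\right)^{2} = \frac{43681}{9}$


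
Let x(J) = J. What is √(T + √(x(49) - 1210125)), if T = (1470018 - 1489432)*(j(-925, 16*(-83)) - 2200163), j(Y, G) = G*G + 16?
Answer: √(8475434082 + 2*I*√302519) ≈ 92062.0 + 0.e-2*I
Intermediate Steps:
j(Y, G) = 16 + G² (j(Y, G) = G² + 16 = 16 + G²)
T = 8475434082 (T = (1470018 - 1489432)*((16 + (16*(-83))²) - 2200163) = -19414*((16 + (-1328)²) - 2200163) = -19414*((16 + 1763584) - 2200163) = -19414*(1763600 - 2200163) = -19414*(-436563) = 8475434082)
√(T + √(x(49) - 1210125)) = √(8475434082 + √(49 - 1210125)) = √(8475434082 + √(-1210076)) = √(8475434082 + 2*I*√302519)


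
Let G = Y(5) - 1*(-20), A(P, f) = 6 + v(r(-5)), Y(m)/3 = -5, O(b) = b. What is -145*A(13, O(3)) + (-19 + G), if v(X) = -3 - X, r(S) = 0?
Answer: -449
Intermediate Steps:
Y(m) = -15 (Y(m) = 3*(-5) = -15)
A(P, f) = 3 (A(P, f) = 6 + (-3 - 1*0) = 6 + (-3 + 0) = 6 - 3 = 3)
G = 5 (G = -15 - 1*(-20) = -15 + 20 = 5)
-145*A(13, O(3)) + (-19 + G) = -145*3 + (-19 + 5) = -435 - 14 = -449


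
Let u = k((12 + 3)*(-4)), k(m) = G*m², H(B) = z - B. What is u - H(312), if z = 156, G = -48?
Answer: -172644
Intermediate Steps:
H(B) = 156 - B
k(m) = -48*m²
u = -172800 (u = -48*16*(12 + 3)² = -48*(15*(-4))² = -48*(-60)² = -48*3600 = -172800)
u - H(312) = -172800 - (156 - 1*312) = -172800 - (156 - 312) = -172800 - 1*(-156) = -172800 + 156 = -172644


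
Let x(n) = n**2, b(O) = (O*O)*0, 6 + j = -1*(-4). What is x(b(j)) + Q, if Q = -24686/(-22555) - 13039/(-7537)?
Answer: 480153027/169997035 ≈ 2.8245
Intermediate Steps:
j = -2 (j = -6 - 1*(-4) = -6 + 4 = -2)
b(O) = 0 (b(O) = O**2*0 = 0)
Q = 480153027/169997035 (Q = -24686*(-1/22555) - 13039*(-1/7537) = 24686/22555 + 13039/7537 = 480153027/169997035 ≈ 2.8245)
x(b(j)) + Q = 0**2 + 480153027/169997035 = 0 + 480153027/169997035 = 480153027/169997035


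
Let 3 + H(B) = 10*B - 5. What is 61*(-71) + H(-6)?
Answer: -4399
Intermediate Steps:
H(B) = -8 + 10*B (H(B) = -3 + (10*B - 5) = -3 + (-5 + 10*B) = -8 + 10*B)
61*(-71) + H(-6) = 61*(-71) + (-8 + 10*(-6)) = -4331 + (-8 - 60) = -4331 - 68 = -4399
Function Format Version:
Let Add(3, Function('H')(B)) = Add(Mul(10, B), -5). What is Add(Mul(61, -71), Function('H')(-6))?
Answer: -4399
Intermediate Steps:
Function('H')(B) = Add(-8, Mul(10, B)) (Function('H')(B) = Add(-3, Add(Mul(10, B), -5)) = Add(-3, Add(-5, Mul(10, B))) = Add(-8, Mul(10, B)))
Add(Mul(61, -71), Function('H')(-6)) = Add(Mul(61, -71), Add(-8, Mul(10, -6))) = Add(-4331, Add(-8, -60)) = Add(-4331, -68) = -4399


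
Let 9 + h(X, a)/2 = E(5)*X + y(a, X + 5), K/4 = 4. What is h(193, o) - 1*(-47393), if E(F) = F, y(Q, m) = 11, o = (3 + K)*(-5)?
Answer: 49327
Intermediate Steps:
K = 16 (K = 4*4 = 16)
o = -95 (o = (3 + 16)*(-5) = 19*(-5) = -95)
h(X, a) = 4 + 10*X (h(X, a) = -18 + 2*(5*X + 11) = -18 + 2*(11 + 5*X) = -18 + (22 + 10*X) = 4 + 10*X)
h(193, o) - 1*(-47393) = (4 + 10*193) - 1*(-47393) = (4 + 1930) + 47393 = 1934 + 47393 = 49327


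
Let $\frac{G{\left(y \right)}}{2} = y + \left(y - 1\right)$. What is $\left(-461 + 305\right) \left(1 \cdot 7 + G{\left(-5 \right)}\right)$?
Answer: $2340$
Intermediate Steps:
$G{\left(y \right)} = -2 + 4 y$ ($G{\left(y \right)} = 2 \left(y + \left(y - 1\right)\right) = 2 \left(y + \left(-1 + y\right)\right) = 2 \left(-1 + 2 y\right) = -2 + 4 y$)
$\left(-461 + 305\right) \left(1 \cdot 7 + G{\left(-5 \right)}\right) = \left(-461 + 305\right) \left(1 \cdot 7 + \left(-2 + 4 \left(-5\right)\right)\right) = - 156 \left(7 - 22\right) = \left(-156\right) \left(-15\right) = 2340$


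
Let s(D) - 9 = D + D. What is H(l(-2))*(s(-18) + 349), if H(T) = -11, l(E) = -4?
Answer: -3542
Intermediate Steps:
s(D) = 9 + 2*D (s(D) = 9 + (D + D) = 9 + 2*D)
H(l(-2))*(s(-18) + 349) = -11*((9 + 2*(-18)) + 349) = -11*((9 - 36) + 349) = -11*(-27 + 349) = -11*322 = -3542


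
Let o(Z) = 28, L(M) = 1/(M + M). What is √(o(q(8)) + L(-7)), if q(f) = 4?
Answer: √5474/14 ≈ 5.2848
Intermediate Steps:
L(M) = 1/(2*M)
√(o(q(8)) + L(-7)) = √(28 + (½)/(-7)) = √(28 + (½)*(-⅐)) = √(28 - 1/14) = √(391/14) = √5474/14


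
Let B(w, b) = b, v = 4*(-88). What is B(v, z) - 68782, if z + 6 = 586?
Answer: -68202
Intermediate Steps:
v = -352
z = 580 (z = -6 + 586 = 580)
B(v, z) - 68782 = 580 - 68782 = -68202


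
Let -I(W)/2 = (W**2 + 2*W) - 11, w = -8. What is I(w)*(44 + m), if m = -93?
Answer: 3626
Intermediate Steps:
I(W) = 22 - 4*W - 2*W**2 (I(W) = -2*((W**2 + 2*W) - 11) = -2*(-11 + W**2 + 2*W) = 22 - 4*W - 2*W**2)
I(w)*(44 + m) = (22 - 4*(-8) - 2*(-8)**2)*(44 - 93) = (22 + 32 - 2*64)*(-49) = (22 + 32 - 128)*(-49) = -74*(-49) = 3626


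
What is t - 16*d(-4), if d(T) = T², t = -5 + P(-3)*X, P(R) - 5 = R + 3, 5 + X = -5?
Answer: -311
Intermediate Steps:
X = -10 (X = -5 - 5 = -10)
P(R) = 8 + R (P(R) = 5 + (R + 3) = 5 + (3 + R) = 8 + R)
t = -55 (t = -5 + (8 - 3)*(-10) = -5 + 5*(-10) = -5 - 50 = -55)
t - 16*d(-4) = -55 - 16*(-4)² = -55 - 16*16 = -55 - 256 = -311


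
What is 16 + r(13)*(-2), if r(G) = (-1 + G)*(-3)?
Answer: 88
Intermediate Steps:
r(G) = 3 - 3*G
16 + r(13)*(-2) = 16 + (3 - 3*13)*(-2) = 16 + (3 - 39)*(-2) = 16 - 36*(-2) = 16 + 72 = 88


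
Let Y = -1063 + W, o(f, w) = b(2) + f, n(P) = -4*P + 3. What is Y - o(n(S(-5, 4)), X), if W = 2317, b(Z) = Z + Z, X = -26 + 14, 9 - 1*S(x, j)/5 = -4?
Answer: 1507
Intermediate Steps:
S(x, j) = 65 (S(x, j) = 45 - 5*(-4) = 45 + 20 = 65)
X = -12
b(Z) = 2*Z
n(P) = 3 - 4*P
o(f, w) = 4 + f (o(f, w) = 2*2 + f = 4 + f)
Y = 1254 (Y = -1063 + 2317 = 1254)
Y - o(n(S(-5, 4)), X) = 1254 - (4 + (3 - 4*65)) = 1254 - (4 + (3 - 260)) = 1254 - (4 - 257) = 1254 - 1*(-253) = 1254 + 253 = 1507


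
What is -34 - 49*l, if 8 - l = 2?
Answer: -328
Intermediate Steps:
l = 6 (l = 8 - 1*2 = 8 - 2 = 6)
-34 - 49*l = -34 - 49*6 = -34 - 294 = -328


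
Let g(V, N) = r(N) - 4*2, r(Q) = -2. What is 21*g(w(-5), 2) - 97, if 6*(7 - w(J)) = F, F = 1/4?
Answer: -307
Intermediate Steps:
F = 1/4 (F = 1*(1/4) = 1/4 ≈ 0.25000)
w(J) = 167/24 (w(J) = 7 - 1/6*1/4 = 7 - 1/24 = 167/24)
g(V, N) = -10 (g(V, N) = -2 - 4*2 = -2 - 8 = -10)
21*g(w(-5), 2) - 97 = 21*(-10) - 97 = -210 - 97 = -307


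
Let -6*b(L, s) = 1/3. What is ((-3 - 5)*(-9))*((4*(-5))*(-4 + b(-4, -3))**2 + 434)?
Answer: 68072/9 ≈ 7563.6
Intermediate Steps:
b(L, s) = -1/18 (b(L, s) = -1/6/3 = -1/6*1/3 = -1/18)
((-3 - 5)*(-9))*((4*(-5))*(-4 + b(-4, -3))**2 + 434) = ((-3 - 5)*(-9))*((4*(-5))*(-4 - 1/18)**2 + 434) = (-8*(-9))*(-20*(-73/18)**2 + 434) = 72*(-20*5329/324 + 434) = 72*(-26645/81 + 434) = 72*(8509/81) = 68072/9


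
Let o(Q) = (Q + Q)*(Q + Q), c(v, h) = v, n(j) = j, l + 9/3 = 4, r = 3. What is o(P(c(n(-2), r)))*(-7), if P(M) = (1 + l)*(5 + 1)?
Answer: -4032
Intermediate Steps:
l = 1 (l = -3 + 4 = 1)
P(M) = 12 (P(M) = (1 + 1)*(5 + 1) = 2*6 = 12)
o(Q) = 4*Q² (o(Q) = (2*Q)*(2*Q) = 4*Q²)
o(P(c(n(-2), r)))*(-7) = (4*12²)*(-7) = (4*144)*(-7) = 576*(-7) = -4032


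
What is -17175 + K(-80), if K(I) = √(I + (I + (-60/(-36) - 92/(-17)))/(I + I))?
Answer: -17175 + I*√331031310/2040 ≈ -17175.0 + 8.9188*I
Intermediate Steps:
K(I) = √(I + (361/51 + I)/(2*I)) (K(I) = √(I + (I + (-60*(-1/36) - 92*(-1/17)))/((2*I))) = √(I + (I + (5/3 + 92/17))*(1/(2*I))) = √(I + (I + 361/51)*(1/(2*I))) = √(I + (361/51 + I)*(1/(2*I))) = √(I + (361/51 + I)/(2*I)))
-17175 + K(-80) = -17175 + √(5202 + 10404*(-80) + 36822/(-80))/102 = -17175 + √(5202 - 832320 + 36822*(-1/80))/102 = -17175 + √(5202 - 832320 - 18411/40)/102 = -17175 + √(-33103131/40)/102 = -17175 + (I*√331031310/20)/102 = -17175 + I*√331031310/2040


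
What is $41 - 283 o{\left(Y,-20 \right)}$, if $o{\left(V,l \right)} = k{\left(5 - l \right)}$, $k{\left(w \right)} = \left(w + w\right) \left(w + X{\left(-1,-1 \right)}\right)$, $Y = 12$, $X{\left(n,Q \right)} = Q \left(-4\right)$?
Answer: $-410309$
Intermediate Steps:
$X{\left(n,Q \right)} = - 4 Q$
$k{\left(w \right)} = 2 w \left(4 + w\right)$ ($k{\left(w \right)} = \left(w + w\right) \left(w - -4\right) = 2 w \left(w + 4\right) = 2 w \left(4 + w\right)$)
$o{\left(V,l \right)} = 2 \left(5 - l\right) \left(9 - l\right)$ ($o{\left(V,l \right)} = 2 \left(5 - l\right) \left(4 - \left(-5 + l\right)\right) = 2 \left(5 - l\right) \left(9 - l\right)$)
$41 - 283 o{\left(Y,-20 \right)} = 41 - 283 \cdot 2 \left(-9 - 20\right) \left(-5 - 20\right) = 41 - 283 \cdot 2 \left(-29\right) \left(-25\right) = 41 - 410350 = -410309$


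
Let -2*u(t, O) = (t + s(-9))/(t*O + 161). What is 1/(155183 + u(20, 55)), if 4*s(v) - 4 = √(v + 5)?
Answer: 3948155742440/612686619703860101 + 5044*I/612686619703860101 ≈ 6.444e-6 + 8.2326e-15*I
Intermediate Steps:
s(v) = 1 + √(5 + v)/4 (s(v) = 1 + √(v + 5)/4 = 1 + √(5 + v)/4)
u(t, O) = -(1 + t + I/2)/(2*(161 + O*t)) (u(t, O) = -(t + (1 + √(5 - 9)/4))/(2*(t*O + 161)) = -(t + (1 + √(-4)/4))/(2*(O*t + 161)) = -(t + (1 + (2*I)/4))/(2*(161 + O*t)) = -(t + (1 + I/2))/(2*(161 + O*t)) = -(1 + t + I/2)/(2*(161 + O*t)))
1/(155183 + u(20, 55)) = 1/(155183 + (-2 - I - 2*20)/(4*(161 + 55*20))) = 1/(155183 + (-2 - I - 40)/(4*(161 + 1100))) = 1/(155183 + (¼)*(-42 - I)/1261) = 1/(155183 + (¼)*(1/1261)*(-42 - I)) = 1/(155183 + (-21/2522 - I/5044)) = 1/(391371505/2522 - I/5044) = 25441936*(391371505/2522 + I/5044)/612686619703860101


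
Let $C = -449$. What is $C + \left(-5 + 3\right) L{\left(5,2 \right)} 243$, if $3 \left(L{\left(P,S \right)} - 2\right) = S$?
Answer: $-1745$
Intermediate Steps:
$L{\left(P,S \right)} = 2 + \frac{S}{3}$
$C + \left(-5 + 3\right) L{\left(5,2 \right)} 243 = -449 + \left(-5 + 3\right) \left(2 + \frac{1}{3} \cdot 2\right) 243 = -449 + - 2 \left(2 + \frac{2}{3}\right) 243 = -449 + \left(-2\right) \frac{8}{3} \cdot 243 = -449 - 1296 = -1745$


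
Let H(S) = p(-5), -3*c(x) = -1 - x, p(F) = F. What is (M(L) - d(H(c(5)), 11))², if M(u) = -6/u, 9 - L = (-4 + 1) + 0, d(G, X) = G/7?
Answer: 9/196 ≈ 0.045918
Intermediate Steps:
c(x) = ⅓ + x/3 (c(x) = -(-1 - x)/3 = ⅓ + x/3)
H(S) = -5
d(G, X) = G/7 (d(G, X) = G*(⅐) = G/7)
L = 12 (L = 9 - ((-4 + 1) + 0) = 9 - (-3 + 0) = 9 - 1*(-3) = 9 + 3 = 12)
(M(L) - d(H(c(5)), 11))² = (-6/12 - (-5)/7)² = (-6*1/12 - 1*(-5/7))² = (-½ + 5/7)² = (3/14)² = 9/196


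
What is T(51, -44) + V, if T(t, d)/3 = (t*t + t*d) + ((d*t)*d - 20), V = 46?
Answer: 297265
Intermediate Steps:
T(t, d) = -60 + 3*t² + 3*d*t + 3*t*d² (T(t, d) = 3*((t*t + t*d) + ((d*t)*d - 20)) = 3*((t² + d*t) + (t*d² - 20)) = 3*((t² + d*t) + (-20 + t*d²)) = 3*(-20 + t² + d*t + t*d²) = -60 + 3*t² + 3*d*t + 3*t*d²)
T(51, -44) + V = (-60 + 3*51² + 3*(-44)*51 + 3*51*(-44)²) + 46 = (-60 + 3*2601 - 6732 + 3*51*1936) + 46 = (-60 + 7803 - 6732 + 296208) + 46 = 297219 + 46 = 297265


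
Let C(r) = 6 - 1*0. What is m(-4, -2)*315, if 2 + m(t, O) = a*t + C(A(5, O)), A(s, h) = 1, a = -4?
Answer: 6300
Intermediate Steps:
C(r) = 6 (C(r) = 6 + 0 = 6)
m(t, O) = 4 - 4*t (m(t, O) = -2 + (-4*t + 6) = -2 + (6 - 4*t) = 4 - 4*t)
m(-4, -2)*315 = (4 - 4*(-4))*315 = (4 + 16)*315 = 20*315 = 6300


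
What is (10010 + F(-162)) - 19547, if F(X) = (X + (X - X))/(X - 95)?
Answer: -2450847/257 ≈ -9536.4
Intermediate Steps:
F(X) = X/(-95 + X) (F(X) = (X + 0)/(-95 + X) = X/(-95 + X))
(10010 + F(-162)) - 19547 = (10010 - 162/(-95 - 162)) - 19547 = (10010 - 162/(-257)) - 19547 = (10010 - 162*(-1/257)) - 19547 = (10010 + 162/257) - 19547 = 2572732/257 - 19547 = -2450847/257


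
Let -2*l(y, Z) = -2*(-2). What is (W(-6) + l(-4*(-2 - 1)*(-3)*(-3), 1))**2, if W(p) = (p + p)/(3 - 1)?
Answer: 64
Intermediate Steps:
l(y, Z) = -2 (l(y, Z) = -(-1)*(-2) = -1/2*4 = -2)
W(p) = p (W(p) = (2*p)/2 = (2*p)*(1/2) = p)
(W(-6) + l(-4*(-2 - 1)*(-3)*(-3), 1))**2 = (-6 - 2)**2 = (-8)**2 = 64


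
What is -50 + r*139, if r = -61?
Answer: -8529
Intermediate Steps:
-50 + r*139 = -50 - 61*139 = -50 - 8479 = -8529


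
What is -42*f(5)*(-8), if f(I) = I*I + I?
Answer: 10080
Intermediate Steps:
f(I) = I + I² (f(I) = I² + I = I + I²)
-42*f(5)*(-8) = -210*(1 + 5)*(-8) = -210*6*(-8) = -42*30*(-8) = -1260*(-8) = 10080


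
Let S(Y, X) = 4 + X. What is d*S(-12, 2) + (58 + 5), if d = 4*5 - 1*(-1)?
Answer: 189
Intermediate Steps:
d = 21 (d = 20 + 1 = 21)
d*S(-12, 2) + (58 + 5) = 21*(4 + 2) + (58 + 5) = 21*6 + 63 = 126 + 63 = 189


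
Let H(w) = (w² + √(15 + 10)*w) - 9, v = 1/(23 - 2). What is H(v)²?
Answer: 14922769/194481 ≈ 76.731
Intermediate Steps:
v = 1/21 ≈ 0.047619
H(w) = -9 + w² + 5*w (H(w) = (w² + √25*w) - 9 = (w² + 5*w) - 9 = -9 + w² + 5*w)
H(v)² = (-9 + (1/21)² + 5*(1/21))² = (-9 + 1/441 + 5/21)² = (-3863/441)² = 14922769/194481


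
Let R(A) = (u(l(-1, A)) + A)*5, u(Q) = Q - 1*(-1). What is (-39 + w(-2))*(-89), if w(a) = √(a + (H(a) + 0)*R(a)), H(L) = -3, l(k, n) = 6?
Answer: 3471 - 89*I*√77 ≈ 3471.0 - 780.97*I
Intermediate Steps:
u(Q) = 1 + Q (u(Q) = Q + 1 = 1 + Q)
R(A) = 35 + 5*A (R(A) = ((1 + 6) + A)*5 = (7 + A)*5 = 35 + 5*A)
w(a) = √(-105 - 14*a) (w(a) = √(a + (-3 + 0)*(35 + 5*a)) = √(a - 3*(35 + 5*a)) = √(a + (-105 - 15*a)) = √(-105 - 14*a))
(-39 + w(-2))*(-89) = (-39 + √(-105 - 14*(-2)))*(-89) = (-39 + √(-105 + 28))*(-89) = (-39 + √(-77))*(-89) = (-39 + I*√77)*(-89) = 3471 - 89*I*√77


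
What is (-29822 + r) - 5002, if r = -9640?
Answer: -44464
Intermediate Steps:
(-29822 + r) - 5002 = (-29822 - 9640) - 5002 = -39462 - 5002 = -44464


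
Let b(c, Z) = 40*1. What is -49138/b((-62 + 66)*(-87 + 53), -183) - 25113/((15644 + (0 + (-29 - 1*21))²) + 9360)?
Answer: -56354003/45840 ≈ -1229.4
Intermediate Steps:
b(c, Z) = 40
-49138/b((-62 + 66)*(-87 + 53), -183) - 25113/((15644 + (0 + (-29 - 1*21))²) + 9360) = -49138/40 - 25113/((15644 + (0 + (-29 - 1*21))²) + 9360) = -49138*1/40 - 25113/((15644 + (0 + (-29 - 21))²) + 9360) = -24569/20 - 25113/((15644 + (0 - 50)²) + 9360) = -24569/20 - 25113/((15644 + (-50)²) + 9360) = -24569/20 - 25113/((15644 + 2500) + 9360) = -24569/20 - 25113/(18144 + 9360) = -24569/20 - 25113/27504 = -24569/20 - 25113*1/27504 = -24569/20 - 8371/9168 = -56354003/45840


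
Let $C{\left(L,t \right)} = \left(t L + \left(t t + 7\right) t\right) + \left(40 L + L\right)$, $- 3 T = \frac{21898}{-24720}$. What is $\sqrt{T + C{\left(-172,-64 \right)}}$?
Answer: $\frac{i \sqrt{9877918288930}}{6180} \approx 508.56 i$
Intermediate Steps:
$T = \frac{10949}{37080}$ ($T = - \frac{21898 \frac{1}{-24720}}{3} = - \frac{21898 \left(- \frac{1}{24720}\right)}{3} = \left(- \frac{1}{3}\right) \left(- \frac{10949}{12360}\right) = \frac{10949}{37080} \approx 0.29528$)
$C{\left(L,t \right)} = 41 L + L t + t \left(7 + t^{2}\right)$ ($C{\left(L,t \right)} = \left(L t + \left(t^{2} + 7\right) t\right) + 41 L = \left(L t + \left(7 + t^{2}\right) t\right) + 41 L = \left(L t + t \left(7 + t^{2}\right)\right) + 41 L = 41 L + L t + t \left(7 + t^{2}\right)$)
$\sqrt{T + C{\left(-172,-64 \right)}} = \sqrt{\frac{10949}{37080} + \left(\left(-64\right)^{3} + 7 \left(-64\right) + 41 \left(-172\right) - -11008\right)} = \sqrt{\frac{10949}{37080} - 258636} = \sqrt{- \frac{9590211931}{37080}} = \frac{i \sqrt{9877918288930}}{6180}$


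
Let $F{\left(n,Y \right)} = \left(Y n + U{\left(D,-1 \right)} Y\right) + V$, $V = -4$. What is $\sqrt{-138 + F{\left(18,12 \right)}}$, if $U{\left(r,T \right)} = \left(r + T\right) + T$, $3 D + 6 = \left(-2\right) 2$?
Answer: $\sqrt{10} \approx 3.1623$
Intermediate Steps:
$D = - \frac{10}{3}$ ($D = -2 + \frac{\left(-2\right) 2}{3} = -2 + \frac{1}{3} \left(-4\right) = -2 - \frac{4}{3} = - \frac{10}{3} \approx -3.3333$)
$U{\left(r,T \right)} = r + 2 T$ ($U{\left(r,T \right)} = \left(T + r\right) + T = r + 2 T$)
$F{\left(n,Y \right)} = -4 - \frac{16 Y}{3} + Y n$ ($F{\left(n,Y \right)} = \left(Y n + \left(- \frac{10}{3} + 2 \left(-1\right)\right) Y\right) - 4 = \left(Y n + \left(- \frac{10}{3} - 2\right) Y\right) - 4 = \left(Y n - \frac{16 Y}{3}\right) - 4 = \left(- \frac{16 Y}{3} + Y n\right) - 4 = -4 - \frac{16 Y}{3} + Y n$)
$\sqrt{-138 + F{\left(18,12 \right)}} = \sqrt{-138 - -148} = \sqrt{-138 + 148} = \sqrt{10}$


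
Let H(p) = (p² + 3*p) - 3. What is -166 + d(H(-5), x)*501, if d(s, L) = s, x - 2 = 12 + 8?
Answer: 3341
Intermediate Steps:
x = 22 (x = 2 + (12 + 8) = 2 + 20 = 22)
H(p) = -3 + p² + 3*p
-166 + d(H(-5), x)*501 = -166 + (-3 + (-5)² + 3*(-5))*501 = -166 + (-3 + 25 - 15)*501 = -166 + 7*501 = -166 + 3507 = 3341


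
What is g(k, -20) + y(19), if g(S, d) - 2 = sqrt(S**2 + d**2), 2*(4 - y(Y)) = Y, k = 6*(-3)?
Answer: -7/2 + 2*sqrt(181) ≈ 23.407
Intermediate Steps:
k = -18
y(Y) = 4 - Y/2
g(S, d) = 2 + sqrt(S**2 + d**2)
g(k, -20) + y(19) = (2 + sqrt((-18)**2 + (-20)**2)) + (4 - 1/2*19) = (2 + sqrt(324 + 400)) + (4 - 19/2) = (2 + sqrt(724)) - 11/2 = (2 + 2*sqrt(181)) - 11/2 = -7/2 + 2*sqrt(181)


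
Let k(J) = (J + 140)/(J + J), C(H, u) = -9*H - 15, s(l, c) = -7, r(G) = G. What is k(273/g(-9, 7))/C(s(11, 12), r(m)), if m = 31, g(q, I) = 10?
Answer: 239/3744 ≈ 0.063836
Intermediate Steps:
C(H, u) = -15 - 9*H
k(J) = (140 + J)/(2*J) (k(J) = (140 + J)/((2*J)) = (140 + J)*(1/(2*J)) = (140 + J)/(2*J))
k(273/g(-9, 7))/C(s(11, 12), r(m)) = ((140 + 273/10)/(2*((273/10))))/(-15 - 9*(-7)) = ((140 + 273*(1/10))/(2*((273*(1/10)))))/(-15 + 63) = ((140 + 273/10)/(2*(273/10)))/48 = ((1/2)*(10/273)*(1673/10))*(1/48) = (239/78)*(1/48) = 239/3744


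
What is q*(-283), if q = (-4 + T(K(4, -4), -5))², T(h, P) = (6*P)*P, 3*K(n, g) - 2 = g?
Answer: -6032428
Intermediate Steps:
K(n, g) = ⅔ + g/3
T(h, P) = 6*P²
q = 21316 (q = (-4 + 6*(-5)²)² = (-4 + 6*25)² = (-4 + 150)² = 146² = 21316)
q*(-283) = 21316*(-283) = -6032428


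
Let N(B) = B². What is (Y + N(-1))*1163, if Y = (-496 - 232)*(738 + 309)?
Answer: -886456045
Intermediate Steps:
Y = -762216 (Y = -728*1047 = -762216)
(Y + N(-1))*1163 = (-762216 + (-1)²)*1163 = (-762216 + 1)*1163 = -762215*1163 = -886456045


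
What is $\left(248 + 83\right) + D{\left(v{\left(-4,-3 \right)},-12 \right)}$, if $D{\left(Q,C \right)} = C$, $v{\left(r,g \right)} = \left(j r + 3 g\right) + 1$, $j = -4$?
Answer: $319$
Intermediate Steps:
$v{\left(r,g \right)} = 1 - 4 r + 3 g$ ($v{\left(r,g \right)} = \left(- 4 r + 3 g\right) + 1 = 1 - 4 r + 3 g$)
$\left(248 + 83\right) + D{\left(v{\left(-4,-3 \right)},-12 \right)} = \left(248 + 83\right) - 12 = 331 - 12 = 319$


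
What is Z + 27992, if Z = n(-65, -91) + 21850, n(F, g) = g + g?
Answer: 49660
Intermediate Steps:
n(F, g) = 2*g
Z = 21668 (Z = 2*(-91) + 21850 = -182 + 21850 = 21668)
Z + 27992 = 21668 + 27992 = 49660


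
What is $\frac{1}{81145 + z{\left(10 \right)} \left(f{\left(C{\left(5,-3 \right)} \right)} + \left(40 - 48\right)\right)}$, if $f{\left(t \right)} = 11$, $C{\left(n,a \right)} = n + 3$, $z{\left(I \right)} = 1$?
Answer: $\frac{1}{81148} \approx 1.2323 \cdot 10^{-5}$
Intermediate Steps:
$C{\left(n,a \right)} = 3 + n$
$\frac{1}{81145 + z{\left(10 \right)} \left(f{\left(C{\left(5,-3 \right)} \right)} + \left(40 - 48\right)\right)} = \frac{1}{81145 + 1 \left(11 + \left(40 - 48\right)\right)} = \frac{1}{81145 + 1 \left(11 - 8\right)} = \frac{1}{81145 + 1 \cdot 3} = \frac{1}{81145 + 3} = \frac{1}{81148}$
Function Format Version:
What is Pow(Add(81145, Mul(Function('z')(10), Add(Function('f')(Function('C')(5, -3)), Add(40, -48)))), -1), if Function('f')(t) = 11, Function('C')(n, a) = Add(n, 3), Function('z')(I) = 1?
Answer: Rational(1, 81148) ≈ 1.2323e-5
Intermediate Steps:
Function('C')(n, a) = Add(3, n)
Pow(Add(81145, Mul(Function('z')(10), Add(Function('f')(Function('C')(5, -3)), Add(40, -48)))), -1) = Pow(Add(81145, Mul(1, Add(11, Add(40, -48)))), -1) = Pow(Add(81145, Mul(1, Add(11, -8))), -1) = Pow(Add(81145, Mul(1, 3)), -1) = Pow(Add(81145, 3), -1) = Pow(81148, -1) = Rational(1, 81148)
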